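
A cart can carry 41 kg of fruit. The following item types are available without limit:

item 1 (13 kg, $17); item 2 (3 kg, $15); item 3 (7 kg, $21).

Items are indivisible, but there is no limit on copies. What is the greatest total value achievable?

$195

Best value-per-unit is item 2 at 15/3, and filling with it alone uses weight 13×3=39. No mix of the others beats 13×15 = 195.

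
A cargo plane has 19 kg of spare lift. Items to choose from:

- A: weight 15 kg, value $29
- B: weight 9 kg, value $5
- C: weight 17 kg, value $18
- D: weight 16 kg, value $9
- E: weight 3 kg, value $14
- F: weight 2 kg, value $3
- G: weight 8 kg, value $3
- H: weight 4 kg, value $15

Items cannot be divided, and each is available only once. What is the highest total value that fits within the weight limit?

$44

This is a 0/1 knapsack; check combinations near the capacity.
- A+H: weight 15+4=19, value 29+15=44
- A+E: weight 15+3=18, value 29+14=43
- B+E+F+H: weight 9+3+2+4=18, value 5+14+3+15=37
Best: $44.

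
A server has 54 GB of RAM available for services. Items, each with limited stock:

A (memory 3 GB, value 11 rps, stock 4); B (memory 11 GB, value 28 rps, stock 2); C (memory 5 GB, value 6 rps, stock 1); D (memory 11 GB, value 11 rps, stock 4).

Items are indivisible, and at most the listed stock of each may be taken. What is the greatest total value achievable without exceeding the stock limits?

117 rps

Top feasible selections:
- 4×A + 2×B + 1×C + 1×D: memory 50, value 117
- 4×A + 2×B + 1×D: memory 45, value 111
- 3×A + 2×B + 2×D: memory 53, value 111
Best: 117 rps.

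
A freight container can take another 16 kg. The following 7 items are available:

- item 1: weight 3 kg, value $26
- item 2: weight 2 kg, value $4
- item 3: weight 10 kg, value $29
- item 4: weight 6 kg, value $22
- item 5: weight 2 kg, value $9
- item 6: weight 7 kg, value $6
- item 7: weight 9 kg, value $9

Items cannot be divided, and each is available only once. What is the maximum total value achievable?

$64

Check high-value combinations within 16 kg:
- item 1+item 3+item 5: weight 3+10+2=15, value 26+29+9=64
- item 1+item 2+item 4+item 5: weight 3+2+6+2=13, value 26+4+22+9=61
- item 1+item 2+item 3: weight 3+2+10=15, value 26+4+29=59
Best: $64.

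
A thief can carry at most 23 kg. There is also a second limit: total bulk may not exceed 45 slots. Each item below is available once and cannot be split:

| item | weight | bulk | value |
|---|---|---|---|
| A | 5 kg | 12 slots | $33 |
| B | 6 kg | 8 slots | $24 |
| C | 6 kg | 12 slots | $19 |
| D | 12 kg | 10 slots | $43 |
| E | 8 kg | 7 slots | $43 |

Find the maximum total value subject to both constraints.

$100

Feasible sets respecting both limits:
- A+B+D: weight 23, bulk 30, value 100
- A+B+E: weight 19, bulk 27, value 100
- A+C+D: weight 23, bulk 34, value 95
Best: $100.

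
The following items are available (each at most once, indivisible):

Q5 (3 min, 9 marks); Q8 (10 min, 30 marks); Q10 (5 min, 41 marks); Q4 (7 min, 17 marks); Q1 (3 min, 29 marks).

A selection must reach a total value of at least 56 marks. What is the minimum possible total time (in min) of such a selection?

Subsets with value ≥ 56, sorted by total time:
- Q10+Q1: time 8, value 70
- Q5+Q10+Q1: time 11, value 79
- Q10+Q4: time 12, value 58
- Q8+Q1: time 13, value 59
Minimum time: 8 min.

8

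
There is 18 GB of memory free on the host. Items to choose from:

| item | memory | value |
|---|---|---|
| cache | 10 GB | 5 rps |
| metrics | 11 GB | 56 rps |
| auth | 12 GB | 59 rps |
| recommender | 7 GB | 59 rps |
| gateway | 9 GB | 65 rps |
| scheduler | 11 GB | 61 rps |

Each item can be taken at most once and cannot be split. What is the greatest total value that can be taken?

124 rps

This is a 0/1 knapsack; check combinations near the capacity.
- recommender+gateway: memory 7+9=16, value 59+65=124
- recommender+scheduler: memory 7+11=18, value 59+61=120
- metrics+recommender: memory 11+7=18, value 56+59=115
Best: 124 rps.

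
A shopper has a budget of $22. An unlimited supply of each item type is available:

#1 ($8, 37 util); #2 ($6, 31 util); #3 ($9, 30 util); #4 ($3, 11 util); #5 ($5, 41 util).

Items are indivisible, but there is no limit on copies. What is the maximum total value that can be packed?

Best value-per-unit is #5 at 41/5, and filling with it alone uses cost 4×5=20. No mix of the others beats 4×41 = 164.

164 util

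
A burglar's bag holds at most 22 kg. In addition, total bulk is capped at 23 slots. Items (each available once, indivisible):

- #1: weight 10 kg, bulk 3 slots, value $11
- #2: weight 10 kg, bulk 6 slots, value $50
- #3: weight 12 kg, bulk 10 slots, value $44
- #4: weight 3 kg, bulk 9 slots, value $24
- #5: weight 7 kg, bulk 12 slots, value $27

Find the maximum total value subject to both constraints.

Feasible sets respecting both limits:
- #2+#3: weight 22, bulk 16, value 94
- #2+#5: weight 17, bulk 18, value 77
- #2+#4: weight 13, bulk 15, value 74
- #3+#5: weight 19, bulk 22, value 71
Best: $94.

$94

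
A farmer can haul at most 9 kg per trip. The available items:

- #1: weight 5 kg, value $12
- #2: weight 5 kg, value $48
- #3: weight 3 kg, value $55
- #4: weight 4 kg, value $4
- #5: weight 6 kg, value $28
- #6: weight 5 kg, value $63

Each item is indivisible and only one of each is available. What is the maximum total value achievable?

$118

Check high-value combinations within 9 kg:
- #3+#6: weight 3+5=8, value 55+63=118
- #2+#3: weight 5+3=8, value 48+55=103
- #3+#5: weight 3+6=9, value 55+28=83
- #1+#3: weight 5+3=8, value 12+55=67
Best: $118.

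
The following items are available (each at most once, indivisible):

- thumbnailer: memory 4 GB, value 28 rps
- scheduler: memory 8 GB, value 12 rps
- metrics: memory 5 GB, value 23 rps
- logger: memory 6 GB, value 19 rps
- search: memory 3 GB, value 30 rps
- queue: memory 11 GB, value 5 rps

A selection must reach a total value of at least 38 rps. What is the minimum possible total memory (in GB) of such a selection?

7

Subsets with value ≥ 38, sorted by total memory:
- thumbnailer+search: memory 7, value 58
- metrics+search: memory 8, value 53
- thumbnailer+metrics: memory 9, value 51
- logger+search: memory 9, value 49
Minimum memory: 7 GB.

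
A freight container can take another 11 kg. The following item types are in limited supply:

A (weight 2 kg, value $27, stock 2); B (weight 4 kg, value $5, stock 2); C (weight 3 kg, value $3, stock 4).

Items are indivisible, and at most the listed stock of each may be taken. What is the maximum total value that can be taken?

Top feasible selections:
- 2×A + 1×B + 1×C: weight 11, value 62
- 2×A + 2×C: weight 10, value 60
- 2×A + 1×B: weight 8, value 59
Best: $62.

$62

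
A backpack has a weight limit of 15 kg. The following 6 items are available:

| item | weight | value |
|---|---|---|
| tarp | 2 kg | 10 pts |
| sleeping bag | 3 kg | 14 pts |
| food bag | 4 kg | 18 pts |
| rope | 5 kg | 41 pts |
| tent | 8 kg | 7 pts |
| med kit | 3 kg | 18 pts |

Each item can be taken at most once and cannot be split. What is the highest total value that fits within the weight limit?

91 pts

Check high-value combinations within 15 kg:
- sleeping bag+food bag+rope+med kit: weight 3+4+5+3=15, value 14+18+41+18=91
- tarp+food bag+rope+med kit: weight 2+4+5+3=14, value 10+18+41+18=87
- tarp+sleeping bag+rope+med kit: weight 2+3+5+3=13, value 10+14+41+18=83
- tarp+sleeping bag+food bag+rope: weight 2+3+4+5=14, value 10+14+18+41=83
- food bag+rope+med kit: weight 4+5+3=12, value 18+41+18=77
Best: 91 pts.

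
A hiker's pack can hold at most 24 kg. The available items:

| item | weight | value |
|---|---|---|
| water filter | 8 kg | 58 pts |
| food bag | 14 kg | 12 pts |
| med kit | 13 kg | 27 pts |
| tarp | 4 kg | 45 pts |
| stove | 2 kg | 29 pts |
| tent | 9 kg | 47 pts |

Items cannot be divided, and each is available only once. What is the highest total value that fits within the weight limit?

This is a 0/1 knapsack; check combinations near the capacity.
- water filter+tarp+stove+tent: weight 8+4+2+9=23, value 58+45+29+47=179
- water filter+tarp+tent: weight 8+4+9=21, value 58+45+47=150
- water filter+stove+tent: weight 8+2+9=19, value 58+29+47=134
Best: 179 pts.

179 pts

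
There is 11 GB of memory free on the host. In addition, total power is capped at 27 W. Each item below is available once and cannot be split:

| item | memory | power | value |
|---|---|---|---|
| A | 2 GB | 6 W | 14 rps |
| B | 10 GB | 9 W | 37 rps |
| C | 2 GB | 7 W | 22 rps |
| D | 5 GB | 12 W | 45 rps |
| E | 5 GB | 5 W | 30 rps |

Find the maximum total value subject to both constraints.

81 rps

Feasible sets respecting both limits:
- A+C+D: memory 9, power 25, value 81
- D+E: memory 10, power 17, value 75
- C+D: memory 7, power 19, value 67
- A+C+E: memory 9, power 18, value 66
Best: 81 rps.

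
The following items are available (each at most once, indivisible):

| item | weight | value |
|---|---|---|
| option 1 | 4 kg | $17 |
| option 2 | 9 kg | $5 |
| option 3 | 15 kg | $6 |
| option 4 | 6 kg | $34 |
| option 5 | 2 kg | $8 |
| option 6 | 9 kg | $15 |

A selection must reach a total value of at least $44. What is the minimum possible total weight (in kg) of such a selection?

Subsets with value ≥ 44, sorted by total weight:
- option 1+option 4: weight 10, value 51
- option 1+option 4+option 5: weight 12, value 59
- option 4+option 6: weight 15, value 49
Minimum weight: 10 kg.

10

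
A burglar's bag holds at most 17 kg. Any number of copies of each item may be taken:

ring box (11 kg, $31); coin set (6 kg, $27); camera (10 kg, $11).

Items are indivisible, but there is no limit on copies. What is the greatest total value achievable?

$58

Best value-per-unit is coin set at 27/6; filling with it alone gives 2×27 = 54.
Optimal mix: 1×ring box + 1×coin set → weight 17, value 58.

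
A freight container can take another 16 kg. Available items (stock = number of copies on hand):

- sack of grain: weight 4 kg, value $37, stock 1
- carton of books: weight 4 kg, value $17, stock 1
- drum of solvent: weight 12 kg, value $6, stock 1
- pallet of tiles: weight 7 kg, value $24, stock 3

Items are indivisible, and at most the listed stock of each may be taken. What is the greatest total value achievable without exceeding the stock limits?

Top feasible selections:
- 1×sack of grain + 1×carton of books + 1×pallet of tiles: weight 15, value 78
- 1×sack of grain + 1×pallet of tiles: weight 11, value 61
Best: $78.

$78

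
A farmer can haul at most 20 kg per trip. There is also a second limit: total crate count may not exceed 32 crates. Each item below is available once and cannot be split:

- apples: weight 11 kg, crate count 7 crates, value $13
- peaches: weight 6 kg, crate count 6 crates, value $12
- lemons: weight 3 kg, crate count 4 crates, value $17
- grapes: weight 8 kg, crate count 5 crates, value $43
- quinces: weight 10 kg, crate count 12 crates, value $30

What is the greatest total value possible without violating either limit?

Feasible sets respecting both limits:
- grapes+quinces: weight 18, crate count 17, value 73
- peaches+lemons+grapes: weight 17, crate count 15, value 72
- lemons+grapes: weight 11, crate count 9, value 60
- peaches+lemons+quinces: weight 19, crate count 22, value 59
Best: $73.

$73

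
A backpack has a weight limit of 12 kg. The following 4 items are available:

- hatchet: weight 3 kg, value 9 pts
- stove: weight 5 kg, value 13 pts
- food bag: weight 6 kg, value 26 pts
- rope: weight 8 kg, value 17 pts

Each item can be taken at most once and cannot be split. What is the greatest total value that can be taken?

39 pts

This is a 0/1 knapsack; check combinations near the capacity.
- stove+food bag: weight 5+6=11, value 13+26=39
- hatchet+food bag: weight 3+6=9, value 9+26=35
- food bag: weight 6, value 26
Best: 39 pts.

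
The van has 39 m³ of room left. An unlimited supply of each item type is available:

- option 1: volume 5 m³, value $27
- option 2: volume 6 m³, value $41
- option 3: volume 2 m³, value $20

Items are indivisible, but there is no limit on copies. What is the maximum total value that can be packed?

Best value-per-unit is option 3 at 20/2, and filling with it alone uses volume 19×2=38. No mix of the others beats 19×20 = 380.

$380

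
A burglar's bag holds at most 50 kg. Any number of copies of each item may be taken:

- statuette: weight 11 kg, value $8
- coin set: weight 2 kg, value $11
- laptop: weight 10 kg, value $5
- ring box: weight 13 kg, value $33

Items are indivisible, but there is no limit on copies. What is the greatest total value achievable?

Best value-per-unit is coin set at 11/2, and filling with it alone uses weight 25×2=50. No mix of the others beats 25×11 = 275.

$275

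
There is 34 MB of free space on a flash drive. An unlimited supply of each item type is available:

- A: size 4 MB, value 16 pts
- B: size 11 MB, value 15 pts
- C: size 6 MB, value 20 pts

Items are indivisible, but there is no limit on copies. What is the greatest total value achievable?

132 pts

Best value-per-unit is A at 16/4; filling with it alone gives 8×16 = 128.
Optimal mix: 7×A + 1×C → size 34, value 132.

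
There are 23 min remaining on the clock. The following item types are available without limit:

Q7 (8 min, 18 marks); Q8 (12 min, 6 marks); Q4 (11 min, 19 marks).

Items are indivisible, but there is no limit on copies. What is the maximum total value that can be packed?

Best value-per-unit is Q7 at 18/8; filling with it alone gives 2×18 = 36.
Optimal mix: 2×Q4 → time 22, value 38.

38 marks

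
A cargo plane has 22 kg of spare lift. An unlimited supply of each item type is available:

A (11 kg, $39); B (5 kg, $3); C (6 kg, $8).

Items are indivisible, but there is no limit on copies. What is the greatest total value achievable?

$78

Best value-per-unit is A at 39/11, and filling with it alone uses weight 2×11=22. No mix of the others beats 2×39 = 78.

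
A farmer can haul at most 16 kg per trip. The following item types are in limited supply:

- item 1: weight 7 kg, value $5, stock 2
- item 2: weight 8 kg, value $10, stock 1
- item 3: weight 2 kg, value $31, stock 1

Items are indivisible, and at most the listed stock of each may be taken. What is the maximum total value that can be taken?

$41

Top feasible selections:
- 1×item 2 + 1×item 3: weight 10, value 41
- 2×item 1 + 1×item 3: weight 16, value 41
- 1×item 1 + 1×item 3: weight 9, value 36
- 1×item 3: weight 2, value 31
Best: $41.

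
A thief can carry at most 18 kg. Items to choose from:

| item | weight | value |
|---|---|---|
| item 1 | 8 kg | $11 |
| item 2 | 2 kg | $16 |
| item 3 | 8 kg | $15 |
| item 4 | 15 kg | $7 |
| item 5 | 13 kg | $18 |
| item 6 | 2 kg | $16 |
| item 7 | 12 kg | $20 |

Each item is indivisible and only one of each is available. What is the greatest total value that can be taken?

$52

Check high-value combinations within 18 kg:
- item 2+item 6+item 7: weight 2+2+12=16, value 16+16+20=52
- item 2+item 5+item 6: weight 2+13+2=17, value 16+18+16=50
- item 2+item 3+item 6: weight 2+8+2=12, value 16+15+16=47
- item 1+item 2+item 6: weight 8+2+2=12, value 11+16+16=43
Best: $52.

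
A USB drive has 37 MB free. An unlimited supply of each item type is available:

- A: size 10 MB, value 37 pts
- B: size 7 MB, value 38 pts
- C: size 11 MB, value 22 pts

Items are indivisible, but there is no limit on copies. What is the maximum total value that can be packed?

190 pts

Best value-per-unit is B at 38/7, and filling with it alone uses size 5×7=35. No mix of the others beats 5×38 = 190.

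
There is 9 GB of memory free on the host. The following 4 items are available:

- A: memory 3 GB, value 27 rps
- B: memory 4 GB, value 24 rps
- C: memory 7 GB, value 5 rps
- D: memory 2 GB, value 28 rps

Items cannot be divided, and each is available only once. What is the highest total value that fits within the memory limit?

Check high-value combinations within 9 GB:
- A+B+D: memory 3+4+2=9, value 27+24+28=79
- A+D: memory 3+2=5, value 27+28=55
- B+D: memory 4+2=6, value 24+28=52
Best: 79 rps.

79 rps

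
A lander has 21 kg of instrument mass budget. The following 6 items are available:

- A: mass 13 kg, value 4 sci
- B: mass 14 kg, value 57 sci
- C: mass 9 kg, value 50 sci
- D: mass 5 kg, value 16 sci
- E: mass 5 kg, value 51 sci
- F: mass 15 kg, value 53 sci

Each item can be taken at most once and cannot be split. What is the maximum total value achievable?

Check high-value combinations within 21 kg:
- C+D+E: mass 9+5+5=19, value 50+16+51=117
- B+E: mass 14+5=19, value 57+51=108
- E+F: mass 5+15=20, value 51+53=104
- C+E: mass 9+5=14, value 50+51=101
Best: 117 sci.

117 sci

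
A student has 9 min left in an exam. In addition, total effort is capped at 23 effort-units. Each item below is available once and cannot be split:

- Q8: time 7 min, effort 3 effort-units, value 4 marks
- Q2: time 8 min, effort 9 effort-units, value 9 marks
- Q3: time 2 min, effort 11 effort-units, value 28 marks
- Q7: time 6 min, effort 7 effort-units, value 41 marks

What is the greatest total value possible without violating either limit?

69 marks

Feasible sets respecting both limits:
- Q3+Q7: time 8, effort 18, value 69
- Q7: time 6, effort 7, value 41
- Q8+Q3: time 9, effort 14, value 32
- Q3: time 2, effort 11, value 28
Best: 69 marks.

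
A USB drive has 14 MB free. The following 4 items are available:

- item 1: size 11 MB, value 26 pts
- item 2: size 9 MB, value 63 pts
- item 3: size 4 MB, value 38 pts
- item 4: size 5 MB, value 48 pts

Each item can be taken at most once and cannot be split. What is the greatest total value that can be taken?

This is a 0/1 knapsack; check combinations near the capacity.
- item 2+item 4: size 9+5=14, value 63+48=111
- item 2+item 3: size 9+4=13, value 63+38=101
- item 3+item 4: size 4+5=9, value 38+48=86
Best: 111 pts.

111 pts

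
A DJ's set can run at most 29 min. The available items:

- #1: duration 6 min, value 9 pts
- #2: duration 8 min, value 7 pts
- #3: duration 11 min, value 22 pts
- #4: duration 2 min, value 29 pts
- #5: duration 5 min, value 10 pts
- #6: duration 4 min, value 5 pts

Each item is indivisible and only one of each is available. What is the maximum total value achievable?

Check high-value combinations within 29 min:
- #1+#3+#4+#5+#6: duration 6+11+2+5+4=28, value 9+22+29+10+5=75
- #1+#3+#4+#5: duration 6+11+2+5=24, value 9+22+29+10=70
- #2+#3+#4+#5: duration 8+11+2+5=26, value 7+22+29+10=68
Best: 75 pts.

75 pts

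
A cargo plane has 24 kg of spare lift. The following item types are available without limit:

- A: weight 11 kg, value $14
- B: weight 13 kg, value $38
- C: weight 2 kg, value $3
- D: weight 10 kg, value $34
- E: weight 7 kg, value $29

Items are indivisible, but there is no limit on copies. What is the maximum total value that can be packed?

Best value-per-unit is E at 29/7; filling with it alone gives 3×29 = 87.
Optimal mix: 1×D + 2×E → weight 24, value 92.

$92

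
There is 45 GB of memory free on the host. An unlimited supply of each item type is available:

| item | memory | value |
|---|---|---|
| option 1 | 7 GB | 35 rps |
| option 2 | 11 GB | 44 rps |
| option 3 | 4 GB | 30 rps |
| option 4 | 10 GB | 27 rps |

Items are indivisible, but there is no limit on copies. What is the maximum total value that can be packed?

Best value-per-unit is option 3 at 30/4, and filling with it alone uses memory 11×4=44. No mix of the others beats 11×30 = 330.

330 rps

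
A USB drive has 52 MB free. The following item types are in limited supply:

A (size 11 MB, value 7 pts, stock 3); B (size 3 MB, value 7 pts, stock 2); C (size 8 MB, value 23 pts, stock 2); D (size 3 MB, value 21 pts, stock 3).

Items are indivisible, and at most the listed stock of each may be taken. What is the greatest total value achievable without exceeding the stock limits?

Top feasible selections:
- 1×A + 2×B + 2×C + 3×D: size 42, value 130
- 2×A + 1×B + 2×C + 3×D: size 50, value 130
- 2×B + 2×C + 3×D: size 31, value 123
Best: 130 pts.

130 pts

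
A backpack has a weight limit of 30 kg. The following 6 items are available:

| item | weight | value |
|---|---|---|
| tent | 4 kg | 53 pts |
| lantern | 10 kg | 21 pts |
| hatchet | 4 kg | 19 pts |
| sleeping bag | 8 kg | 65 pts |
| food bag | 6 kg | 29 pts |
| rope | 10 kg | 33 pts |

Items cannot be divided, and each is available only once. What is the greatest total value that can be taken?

Check high-value combinations within 30 kg:
- tent+sleeping bag+food bag+rope: weight 4+8+6+10=28, value 53+65+29+33=180
- tent+hatchet+sleeping bag+rope: weight 4+4+8+10=26, value 53+19+65+33=170
- tent+lantern+sleeping bag+food bag: weight 4+10+8+6=28, value 53+21+65+29=168
- tent+hatchet+sleeping bag+food bag: weight 4+4+8+6=22, value 53+19+65+29=166
- tent+lantern+hatchet+sleeping bag: weight 4+10+4+8=26, value 53+21+19+65=158
Best: 180 pts.

180 pts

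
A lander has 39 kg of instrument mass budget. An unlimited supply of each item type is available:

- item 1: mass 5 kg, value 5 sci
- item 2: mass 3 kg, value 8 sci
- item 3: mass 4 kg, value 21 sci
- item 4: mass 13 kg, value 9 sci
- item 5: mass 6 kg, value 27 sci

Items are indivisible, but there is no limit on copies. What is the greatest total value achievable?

197 sci

Best value-per-unit is item 3 at 21/4; filling with it alone gives 9×21 = 189.
Optimal mix: 1×item 2 + 9×item 3 → mass 39, value 197.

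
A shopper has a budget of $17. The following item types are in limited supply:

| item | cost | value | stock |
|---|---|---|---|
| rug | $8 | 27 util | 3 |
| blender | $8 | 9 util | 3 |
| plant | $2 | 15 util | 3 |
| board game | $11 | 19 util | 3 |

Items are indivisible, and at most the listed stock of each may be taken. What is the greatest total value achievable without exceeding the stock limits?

72 util

Top feasible selections:
- 1×rug + 3×plant: cost 14, value 72
- 3×plant + 1×board game: cost 17, value 64
- 1×rug + 2×plant: cost 12, value 57
Best: 72 util.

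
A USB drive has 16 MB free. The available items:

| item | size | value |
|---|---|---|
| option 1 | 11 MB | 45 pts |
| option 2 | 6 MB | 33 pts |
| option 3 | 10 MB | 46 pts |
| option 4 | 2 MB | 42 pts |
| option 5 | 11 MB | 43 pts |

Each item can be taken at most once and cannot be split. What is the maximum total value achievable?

88 pts

This is a 0/1 knapsack; check combinations near the capacity.
- option 3+option 4: size 10+2=12, value 46+42=88
- option 1+option 4: size 11+2=13, value 45+42=87
- option 4+option 5: size 2+11=13, value 42+43=85
- option 2+option 3: size 6+10=16, value 33+46=79
- option 2+option 4: size 6+2=8, value 33+42=75
Best: 88 pts.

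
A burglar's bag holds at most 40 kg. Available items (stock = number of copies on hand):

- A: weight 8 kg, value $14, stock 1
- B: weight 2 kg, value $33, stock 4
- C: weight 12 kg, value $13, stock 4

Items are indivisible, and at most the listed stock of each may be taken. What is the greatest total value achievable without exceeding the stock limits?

$172

Top feasible selections:
- 1×A + 4×B + 2×C: weight 40, value 172
- 1×A + 4×B + 1×C: weight 28, value 159
- 4×B + 2×C: weight 32, value 158
- 1×A + 4×B: weight 16, value 146
Best: $172.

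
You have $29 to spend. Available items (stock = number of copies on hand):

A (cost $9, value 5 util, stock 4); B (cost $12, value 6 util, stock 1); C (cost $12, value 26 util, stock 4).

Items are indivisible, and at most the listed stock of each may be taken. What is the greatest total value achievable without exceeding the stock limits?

52 util

Best selections within cost 29 and stock limits:
- 2×C: cost 24, value 52
- 1×B + 1×C: cost 24, value 32
- 1×A + 1×C: cost 21, value 31
Best: 52 util.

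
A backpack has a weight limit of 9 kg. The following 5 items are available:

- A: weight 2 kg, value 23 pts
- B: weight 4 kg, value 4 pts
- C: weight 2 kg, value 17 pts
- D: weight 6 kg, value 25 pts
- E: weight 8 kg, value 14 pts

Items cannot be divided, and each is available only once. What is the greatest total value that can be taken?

48 pts

This is a 0/1 knapsack; check combinations near the capacity.
- A+D: weight 2+6=8, value 23+25=48
- A+B+C: weight 2+4+2=8, value 23+4+17=44
- C+D: weight 2+6=8, value 17+25=42
- A+C: weight 2+2=4, value 23+17=40
- A+B: weight 2+4=6, value 23+4=27
Best: 48 pts.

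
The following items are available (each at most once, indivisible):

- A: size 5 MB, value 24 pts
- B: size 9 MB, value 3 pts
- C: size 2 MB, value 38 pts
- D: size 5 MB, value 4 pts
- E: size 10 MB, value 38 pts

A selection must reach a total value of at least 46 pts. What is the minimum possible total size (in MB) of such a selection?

7

Subsets with value ≥ 46, sorted by total size:
- A+C: size 7, value 62
- C+E: size 12, value 76
Minimum size: 7 MB.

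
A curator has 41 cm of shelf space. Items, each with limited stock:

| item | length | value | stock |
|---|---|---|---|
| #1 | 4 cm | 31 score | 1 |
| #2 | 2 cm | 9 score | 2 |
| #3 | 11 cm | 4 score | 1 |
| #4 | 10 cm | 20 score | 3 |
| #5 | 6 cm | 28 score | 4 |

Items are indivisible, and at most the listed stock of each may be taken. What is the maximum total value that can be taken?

172 score

Best selections within length 41 and stock limits:
- 1×#1 + 1×#2 + 1×#4 + 4×#5: length 40, value 172
- 1×#1 + 1×#4 + 4×#5: length 38, value 163
- 1×#1 + 2×#2 + 4×#5: length 32, value 161
- 1×#1 + 1×#2 + 1×#3 + 4×#5: length 41, value 156
Best: 172 score.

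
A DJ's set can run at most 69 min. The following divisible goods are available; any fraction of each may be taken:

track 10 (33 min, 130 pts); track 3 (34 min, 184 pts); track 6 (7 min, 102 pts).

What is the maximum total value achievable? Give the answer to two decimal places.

396.30

Take in order of value per unit:
- track 6 (102/7 per unit): all 7 → value 102, running total 102.00
- track 3 (184/34 per unit): all 34 → value 184, running total 286.00
- track 10 (130/33 per unit): 28 of 33 → value 28×130/33 = 110.3030, running total 396.30
Total 396.30.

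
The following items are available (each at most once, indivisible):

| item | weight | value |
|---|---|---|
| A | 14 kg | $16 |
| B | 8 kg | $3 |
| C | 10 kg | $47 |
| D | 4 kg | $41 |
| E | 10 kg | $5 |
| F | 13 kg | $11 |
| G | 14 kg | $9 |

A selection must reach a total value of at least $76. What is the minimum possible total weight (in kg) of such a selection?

Subsets with value ≥ 76, sorted by total weight:
- C+D: weight 14, value 88
- B+C+D: weight 22, value 91
Minimum weight: 14 kg.

14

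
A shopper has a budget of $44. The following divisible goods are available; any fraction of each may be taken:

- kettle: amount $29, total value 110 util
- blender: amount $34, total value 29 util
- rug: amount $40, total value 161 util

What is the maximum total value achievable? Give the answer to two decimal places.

176.17

Take in order of value per unit:
- rug (161/40 per unit): all 40 → value 161, running total 161.00
- kettle (110/29 per unit): 4 of 29 → value 4×110/29 = 15.1724, running total 176.17
Total 176.17.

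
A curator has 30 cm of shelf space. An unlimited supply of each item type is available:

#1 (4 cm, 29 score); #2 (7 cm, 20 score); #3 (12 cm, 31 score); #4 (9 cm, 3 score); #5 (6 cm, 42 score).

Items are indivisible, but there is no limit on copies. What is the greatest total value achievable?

Best value-per-unit is #1 at 29/4; filling with it alone gives 7×29 = 203.
Optimal mix: 6×#1 + 1×#5 → length 30, value 216.

216 score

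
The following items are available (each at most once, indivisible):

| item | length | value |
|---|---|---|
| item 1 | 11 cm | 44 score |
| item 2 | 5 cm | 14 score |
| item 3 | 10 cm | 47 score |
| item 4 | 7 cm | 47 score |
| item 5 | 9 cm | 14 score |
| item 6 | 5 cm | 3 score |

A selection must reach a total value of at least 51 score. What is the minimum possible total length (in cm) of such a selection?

12

Subsets with value ≥ 51, sorted by total length:
- item 2+item 4: length 12, value 61
- item 2+item 3: length 15, value 61
- item 4+item 5: length 16, value 61
- item 1+item 2: length 16, value 58
Minimum length: 12 cm.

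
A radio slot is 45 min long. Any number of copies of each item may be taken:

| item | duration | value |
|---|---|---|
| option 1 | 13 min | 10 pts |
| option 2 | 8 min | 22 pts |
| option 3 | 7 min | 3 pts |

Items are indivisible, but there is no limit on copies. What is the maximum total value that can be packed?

Best value-per-unit is option 2 at 22/8, and filling with it alone uses duration 5×8=40. No mix of the others beats 5×22 = 110.

110 pts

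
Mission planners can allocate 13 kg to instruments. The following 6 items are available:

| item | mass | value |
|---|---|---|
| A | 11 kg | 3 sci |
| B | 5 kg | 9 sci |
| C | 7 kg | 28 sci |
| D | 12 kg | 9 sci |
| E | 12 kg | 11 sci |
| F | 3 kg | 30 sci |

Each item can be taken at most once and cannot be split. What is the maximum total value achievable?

58 sci

Check high-value combinations within 13 kg:
- C+F: mass 7+3=10, value 28+30=58
- B+F: mass 5+3=8, value 9+30=39
- B+C: mass 5+7=12, value 9+28=37
Best: 58 sci.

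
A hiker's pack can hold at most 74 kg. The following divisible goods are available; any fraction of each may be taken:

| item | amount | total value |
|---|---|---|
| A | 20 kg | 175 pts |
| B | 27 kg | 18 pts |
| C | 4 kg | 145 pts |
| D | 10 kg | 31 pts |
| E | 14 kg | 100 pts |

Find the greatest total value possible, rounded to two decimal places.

Take in order of value per unit:
- C (145/4 per unit): all 4 → value 145, running total 145.00
- A (175/20 per unit): all 20 → value 175, running total 320.00
- E (100/14 per unit): all 14 → value 100, running total 420.00
- D (31/10 per unit): all 10 → value 31, running total 451.00
- B (18/27 per unit): 26 of 27 → value 26×18/27 = 17.3333, running total 468.33
Total 468.33.

468.33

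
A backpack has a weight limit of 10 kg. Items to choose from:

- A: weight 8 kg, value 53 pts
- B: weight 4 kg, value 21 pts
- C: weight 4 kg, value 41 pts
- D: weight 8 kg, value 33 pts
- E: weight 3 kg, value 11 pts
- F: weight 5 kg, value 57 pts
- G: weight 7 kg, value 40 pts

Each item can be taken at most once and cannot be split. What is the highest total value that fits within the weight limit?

Check high-value combinations within 10 kg:
- C+F: weight 4+5=9, value 41+57=98
- B+F: weight 4+5=9, value 21+57=78
- E+F: weight 3+5=8, value 11+57=68
- B+C: weight 4+4=8, value 21+41=62
Best: 98 pts.

98 pts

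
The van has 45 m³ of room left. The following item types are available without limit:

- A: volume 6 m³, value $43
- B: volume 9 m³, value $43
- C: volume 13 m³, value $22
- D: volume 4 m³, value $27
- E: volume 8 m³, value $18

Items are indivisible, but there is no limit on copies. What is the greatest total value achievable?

$312

Best value-per-unit is A at 43/6; filling with it alone gives 7×43 = 301.
Optimal mix: 6×A + 2×D → volume 44, value 312.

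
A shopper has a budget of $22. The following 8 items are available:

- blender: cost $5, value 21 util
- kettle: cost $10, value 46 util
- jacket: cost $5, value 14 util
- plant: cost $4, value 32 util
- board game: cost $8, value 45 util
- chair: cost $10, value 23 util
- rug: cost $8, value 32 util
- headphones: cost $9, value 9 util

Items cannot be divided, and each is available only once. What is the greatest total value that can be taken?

123 util

Check high-value combinations within $22:
- kettle+plant+board game: cost 10+4+8=22, value 46+32+45=123
- blender+jacket+plant+board game: cost 5+5+4+8=22, value 21+14+32+45=112
- kettle+plant+rug: cost 10+4+8=22, value 46+32+32=110
- plant+board game+rug: cost 4+8+8=20, value 32+45+32=109
- plant+board game+chair: cost 4+8+10=22, value 32+45+23=100
Best: 123 util.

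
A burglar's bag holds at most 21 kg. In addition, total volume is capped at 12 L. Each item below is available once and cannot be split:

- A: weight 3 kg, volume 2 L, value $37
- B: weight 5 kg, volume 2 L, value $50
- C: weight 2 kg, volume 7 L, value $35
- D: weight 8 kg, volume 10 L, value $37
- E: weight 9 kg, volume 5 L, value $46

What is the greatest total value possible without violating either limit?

Feasible sets respecting both limits:
- A+B+E: weight 17, volume 9, value 133
- A+B+C: weight 10, volume 11, value 122
- B+E: weight 14, volume 7, value 96
Best: $133.

$133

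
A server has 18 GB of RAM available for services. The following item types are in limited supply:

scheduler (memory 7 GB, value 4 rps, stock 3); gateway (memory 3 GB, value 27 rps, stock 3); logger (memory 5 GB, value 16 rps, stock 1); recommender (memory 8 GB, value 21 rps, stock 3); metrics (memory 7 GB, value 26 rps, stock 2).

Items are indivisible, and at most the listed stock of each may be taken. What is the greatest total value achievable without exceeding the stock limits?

107 rps

Best selections within memory 18 and stock limits:
- 3×gateway + 1×metrics: memory 16, value 107
- 3×gateway + 1×recommender: memory 17, value 102
Best: 107 rps.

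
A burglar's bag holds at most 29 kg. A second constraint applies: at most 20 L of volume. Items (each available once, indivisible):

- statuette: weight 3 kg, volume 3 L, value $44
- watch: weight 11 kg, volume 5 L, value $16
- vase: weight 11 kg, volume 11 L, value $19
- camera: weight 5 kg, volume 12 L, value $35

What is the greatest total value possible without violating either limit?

$95

Feasible sets respecting both limits:
- statuette+watch+camera: weight 19, volume 20, value 95
- statuette+watch+vase: weight 25, volume 19, value 79
- statuette+camera: weight 8, volume 15, value 79
Best: $95.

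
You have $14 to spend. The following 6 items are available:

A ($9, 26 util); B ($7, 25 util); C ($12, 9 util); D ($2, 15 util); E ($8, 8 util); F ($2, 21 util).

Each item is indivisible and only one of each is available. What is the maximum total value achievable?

62 util

Check high-value combinations within $14:
- A+D+F: cost 9+2+2=13, value 26+15+21=62
- B+D+F: cost 7+2+2=11, value 25+15+21=61
- A+F: cost 9+2=11, value 26+21=47
- B+F: cost 7+2=9, value 25+21=46
Best: 62 util.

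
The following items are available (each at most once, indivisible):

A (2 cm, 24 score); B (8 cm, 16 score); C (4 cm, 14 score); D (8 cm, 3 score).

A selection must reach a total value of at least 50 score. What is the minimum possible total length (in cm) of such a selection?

14

Subsets with value ≥ 50, sorted by total length:
- A+B+C: length 14, value 54
- A+B+C+D: length 22, value 57
Minimum length: 14 cm.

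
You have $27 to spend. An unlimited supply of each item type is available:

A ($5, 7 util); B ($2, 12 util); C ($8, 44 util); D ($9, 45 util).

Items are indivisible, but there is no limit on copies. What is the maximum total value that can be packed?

156 util

Best value-per-unit is B at 12/2, and filling with it alone uses cost 13×2=26. No mix of the others beats 13×12 = 156.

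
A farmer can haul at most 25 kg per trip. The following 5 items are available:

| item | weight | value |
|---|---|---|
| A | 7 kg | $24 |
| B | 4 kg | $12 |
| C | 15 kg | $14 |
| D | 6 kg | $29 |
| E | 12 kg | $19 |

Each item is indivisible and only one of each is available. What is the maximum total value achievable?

$72

Check high-value combinations within 25 kg:
- A+D+E: weight 7+6+12=25, value 24+29+19=72
- A+B+D: weight 7+4+6=17, value 24+12+29=65
- B+D+E: weight 4+6+12=22, value 12+29+19=60
- A+B+E: weight 7+4+12=23, value 24+12+19=55
Best: $72.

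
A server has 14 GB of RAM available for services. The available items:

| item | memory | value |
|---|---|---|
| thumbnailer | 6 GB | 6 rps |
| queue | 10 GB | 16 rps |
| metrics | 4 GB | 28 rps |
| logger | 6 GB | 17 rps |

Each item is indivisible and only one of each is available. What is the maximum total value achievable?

Check high-value combinations within 14 GB:
- metrics+logger: memory 4+6=10, value 28+17=45
- queue+metrics: memory 10+4=14, value 16+28=44
- thumbnailer+metrics: memory 6+4=10, value 6+28=34
- metrics: memory 4, value 28
- thumbnailer+logger: memory 6+6=12, value 6+17=23
Best: 45 rps.

45 rps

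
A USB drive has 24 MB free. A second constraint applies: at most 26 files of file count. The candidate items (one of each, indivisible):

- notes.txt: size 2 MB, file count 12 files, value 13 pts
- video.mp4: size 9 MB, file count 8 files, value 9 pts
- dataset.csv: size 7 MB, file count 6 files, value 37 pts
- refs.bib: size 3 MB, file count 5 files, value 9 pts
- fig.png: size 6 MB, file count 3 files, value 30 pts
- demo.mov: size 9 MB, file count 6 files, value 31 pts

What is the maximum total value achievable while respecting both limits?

98 pts

Feasible sets respecting both limits:
- dataset.csv+fig.png+demo.mov: size 22, file count 15, value 98
- notes.txt+dataset.csv+refs.bib+fig.png: size 18, file count 26, value 89
- notes.txt+refs.bib+fig.png+demo.mov: size 20, file count 26, value 83
- notes.txt+dataset.csv+demo.mov: size 18, file count 24, value 81
Best: 98 pts.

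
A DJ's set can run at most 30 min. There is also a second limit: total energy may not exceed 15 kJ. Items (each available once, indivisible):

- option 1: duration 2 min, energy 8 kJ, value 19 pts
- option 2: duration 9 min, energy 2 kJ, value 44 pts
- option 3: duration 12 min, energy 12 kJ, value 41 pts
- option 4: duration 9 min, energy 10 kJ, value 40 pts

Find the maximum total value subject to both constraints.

85 pts

Feasible sets respecting both limits:
- option 2+option 3: duration 21, energy 14, value 85
- option 2+option 4: duration 18, energy 12, value 84
- option 1+option 2: duration 11, energy 10, value 63
Best: 85 pts.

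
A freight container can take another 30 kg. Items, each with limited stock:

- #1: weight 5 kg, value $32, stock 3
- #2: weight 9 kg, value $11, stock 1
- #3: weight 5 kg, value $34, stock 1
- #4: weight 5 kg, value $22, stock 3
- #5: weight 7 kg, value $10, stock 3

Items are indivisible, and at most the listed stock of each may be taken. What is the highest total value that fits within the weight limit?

Top feasible selections:
- 3×#1 + 1×#3 + 2×#4: weight 30, value 174
- 2×#1 + 1×#3 + 3×#4: weight 30, value 164
- 3×#1 + 3×#4: weight 30, value 162
- 3×#1 + 1×#3 + 1×#4: weight 25, value 152
Best: $174.

$174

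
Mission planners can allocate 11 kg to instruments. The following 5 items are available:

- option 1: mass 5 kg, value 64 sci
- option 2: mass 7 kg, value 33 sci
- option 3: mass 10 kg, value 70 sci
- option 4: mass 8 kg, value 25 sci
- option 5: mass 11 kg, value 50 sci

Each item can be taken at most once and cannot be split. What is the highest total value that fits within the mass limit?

70 sci

Check high-value combinations within 11 kg:
- option 3: mass 10, value 70
- option 1: mass 5, value 64
- option 5: mass 11, value 50
Best: 70 sci.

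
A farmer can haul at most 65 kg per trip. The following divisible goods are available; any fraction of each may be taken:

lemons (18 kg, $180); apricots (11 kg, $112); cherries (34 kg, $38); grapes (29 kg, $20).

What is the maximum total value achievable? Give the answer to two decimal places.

Take in order of value per unit:
- apricots (112/11 per unit): all 11 → value 112, running total 112.00
- lemons (180/18 per unit): all 18 → value 180, running total 292.00
- cherries (38/34 per unit): all 34 → value 38, running total 330.00
- grapes (20/29 per unit): 2 of 29 → value 2×20/29 = 1.3793, running total 331.38
Total 331.38.

331.38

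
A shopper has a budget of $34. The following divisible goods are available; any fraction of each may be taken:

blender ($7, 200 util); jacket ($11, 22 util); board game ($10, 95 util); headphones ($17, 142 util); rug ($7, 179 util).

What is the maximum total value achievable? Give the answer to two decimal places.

Take in order of value per unit:
- blender (200/7 per unit): all 7 → value 200, running total 200.00
- rug (179/7 per unit): all 7 → value 179, running total 379.00
- board game (95/10 per unit): all 10 → value 95, running total 474.00
- headphones (142/17 per unit): 10 of 17 → value 10×142/17 = 83.5294, running total 557.53
Total 557.53.

557.53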